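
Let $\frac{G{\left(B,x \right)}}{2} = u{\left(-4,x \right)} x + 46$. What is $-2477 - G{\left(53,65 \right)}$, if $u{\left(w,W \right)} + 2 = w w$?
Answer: $-4389$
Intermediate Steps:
$u{\left(w,W \right)} = -2 + w^{2}$ ($u{\left(w,W \right)} = -2 + w w = -2 + w^{2}$)
$G{\left(B,x \right)} = 92 + 28 x$ ($G{\left(B,x \right)} = 2 \left(\left(-2 + \left(-4\right)^{2}\right) x + 46\right) = 2 \left(\left(-2 + 16\right) x + 46\right) = 2 \left(14 x + 46\right) = 2 \left(46 + 14 x\right) = 92 + 28 x$)
$-2477 - G{\left(53,65 \right)} = -2477 - \left(92 + 28 \cdot 65\right) = -2477 - \left(92 + 1820\right) = -2477 - 1912 = -4389$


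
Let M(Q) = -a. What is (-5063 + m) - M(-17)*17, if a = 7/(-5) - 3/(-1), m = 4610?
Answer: -2129/5 ≈ -425.80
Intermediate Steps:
a = 8/5 (a = 7*(-⅕) - 3*(-1) = -7/5 + 3 = 8/5 ≈ 1.6000)
M(Q) = -8/5 (M(Q) = -1*8/5 = -8/5)
(-5063 + m) - M(-17)*17 = (-5063 + 4610) - (-8)*17/5 = -453 - 1*(-136/5) = -453 + 136/5 = -2129/5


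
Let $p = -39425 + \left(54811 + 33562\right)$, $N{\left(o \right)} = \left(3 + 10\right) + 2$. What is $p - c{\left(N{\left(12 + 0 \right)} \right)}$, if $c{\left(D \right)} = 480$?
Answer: $48468$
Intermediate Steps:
$N{\left(o \right)} = 15$ ($N{\left(o \right)} = 13 + 2 = 15$)
$p = 48948$ ($p = -39425 + 88373 = 48948$)
$p - c{\left(N{\left(12 + 0 \right)} \right)} = 48948 - 480 = 48468$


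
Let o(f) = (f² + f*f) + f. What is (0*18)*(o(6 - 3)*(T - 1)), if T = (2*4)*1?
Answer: 0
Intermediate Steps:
o(f) = f + 2*f² (o(f) = (f² + f²) + f = 2*f² + f = f + 2*f²)
T = 8 (T = 8*1 = 8)
(0*18)*(o(6 - 3)*(T - 1)) = (0*18)*(((6 - 3)*(1 + 2*(6 - 3)))*(8 - 1)) = 0*((3*(1 + 2*3))*7) = 0*((3*(1 + 6))*7) = 0*((3*7)*7) = 0*(21*7) = 0*147 = 0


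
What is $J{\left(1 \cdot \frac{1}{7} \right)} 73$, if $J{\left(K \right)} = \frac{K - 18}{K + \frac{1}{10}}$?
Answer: $- \frac{91250}{17} \approx -5367.6$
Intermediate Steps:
$J{\left(K \right)} = \frac{-18 + K}{\frac{1}{10} + K}$ ($J{\left(K \right)} = \frac{-18 + K}{K + \frac{1}{10}} = \frac{-18 + K}{\frac{1}{10} + K}$)
$J{\left(1 \cdot \frac{1}{7} \right)} 73 = \frac{10 \left(-18 + 1 \cdot \frac{1}{7}\right)}{1 + 10 \cdot 1 \cdot \frac{1}{7}} \cdot 73 = \frac{10 \left(-18 + \frac{1}{7}\right)}{1 + 10 \cdot \frac{1}{7}} \cdot 73 = 10 \frac{1}{1 + \frac{10}{7}} \left(- \frac{125}{7}\right) 73 = 10 \frac{1}{\frac{17}{7}} \left(- \frac{125}{7}\right) 73 = 10 \cdot \frac{7}{17} \left(- \frac{125}{7}\right) 73 = \left(- \frac{1250}{17}\right) 73 = - \frac{91250}{17}$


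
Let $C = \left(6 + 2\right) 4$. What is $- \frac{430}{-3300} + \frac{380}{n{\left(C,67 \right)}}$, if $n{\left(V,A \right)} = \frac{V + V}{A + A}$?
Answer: $\frac{1050397}{1320} \approx 795.75$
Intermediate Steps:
$C = 32$ ($C = 8 \cdot 4 = 32$)
$n{\left(V,A \right)} = \frac{V}{A}$ ($n{\left(V,A \right)} = \frac{2 V}{2 A} = 2 V \frac{1}{2 A} = \frac{V}{A}$)
$- \frac{430}{-3300} + \frac{380}{n{\left(C,67 \right)}} = - \frac{430}{-3300} + \frac{380}{32 \cdot \frac{1}{67}} = \left(-430\right) \left(- \frac{1}{3300}\right) + \frac{380}{32 \cdot \frac{1}{67}} = \frac{43}{330} + \frac{380}{\frac{32}{67}} = \frac{43}{330} + 380 \cdot \frac{67}{32} = \frac{43}{330} + \frac{6365}{8} = \frac{1050397}{1320}$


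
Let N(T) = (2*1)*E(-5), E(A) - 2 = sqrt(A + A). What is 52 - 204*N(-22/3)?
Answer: -764 - 408*I*sqrt(10) ≈ -764.0 - 1290.2*I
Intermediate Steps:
E(A) = 2 + sqrt(2)*sqrt(A) (E(A) = 2 + sqrt(A + A) = 2 + sqrt(2*A) = 2 + sqrt(2)*sqrt(A))
N(T) = 4 + 2*I*sqrt(10) (N(T) = (2*1)*(2 + sqrt(2)*sqrt(-5)) = 2*(2 + sqrt(2)*(I*sqrt(5))) = 2*(2 + I*sqrt(10)) = 4 + 2*I*sqrt(10))
52 - 204*N(-22/3) = 52 - 204*(4 + 2*I*sqrt(10)) = 52 + (-816 - 408*I*sqrt(10)) = -764 - 408*I*sqrt(10)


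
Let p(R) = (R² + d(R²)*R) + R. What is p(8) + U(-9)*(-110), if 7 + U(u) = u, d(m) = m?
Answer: 2344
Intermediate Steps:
U(u) = -7 + u
p(R) = R + R² + R³ (p(R) = (R² + R²*R) + R = (R² + R³) + R = R + R² + R³)
p(8) + U(-9)*(-110) = 8*(1 + 8 + 8²) + (-7 - 9)*(-110) = 8*(1 + 8 + 64) - 16*(-110) = 8*73 + 1760 = 584 + 1760 = 2344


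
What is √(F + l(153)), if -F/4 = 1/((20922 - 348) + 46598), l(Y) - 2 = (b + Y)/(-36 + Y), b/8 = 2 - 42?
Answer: √245600681326/654927 ≈ 0.75670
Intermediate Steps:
b = -320 (b = 8*(2 - 42) = 8*(-40) = -320)
l(Y) = 2 + (-320 + Y)/(-36 + Y)
F = -1/16793 (F = -4/((20922 - 348) + 46598) = -4/(20574 + 46598) = -4/67172 = -4*1/67172 = -1/16793 ≈ -5.9549e-5)
√(F + l(153)) = √(-1/16793 + (-392 + 3*153)/(-36 + 153)) = √(-1/16793 + (-392 + 459)/117) = √(-1/16793 + (1/117)*67) = √(-1/16793 + 67/117) = √(1125014/1964781) = √245600681326/654927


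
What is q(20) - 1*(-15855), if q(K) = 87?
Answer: 15942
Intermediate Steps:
q(20) - 1*(-15855) = 87 - 1*(-15855) = 87 + 15855 = 15942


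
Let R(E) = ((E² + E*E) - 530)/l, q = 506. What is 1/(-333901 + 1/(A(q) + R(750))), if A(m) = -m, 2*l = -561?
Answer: -2532806/845706456767 ≈ -2.9949e-6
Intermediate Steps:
l = -561/2 (l = (½)*(-561) = -561/2 ≈ -280.50)
R(E) = 1060/561 - 4*E²/561 (R(E) = ((E² + E*E) - 530)/(-561/2) = ((E² + E²) - 530)*(-2/561) = (2*E² - 530)*(-2/561) = (-530 + 2*E²)*(-2/561) = 1060/561 - 4*E²/561)
1/(-333901 + 1/(A(q) + R(750))) = 1/(-333901 + 1/(-1*506 + (1060/561 - 4/561*750²))) = 1/(-333901 + 1/(-506 + (1060/561 - 4/561*562500))) = 1/(-333901 + 1/(-506 + (1060/561 - 750000/187))) = 1/(-333901 + 1/(-506 - 2248940/561)) = 1/(-333901 + 1/(-2532806/561)) = 1/(-333901 - 561/2532806) = 1/(-845706456767/2532806) = -2532806/845706456767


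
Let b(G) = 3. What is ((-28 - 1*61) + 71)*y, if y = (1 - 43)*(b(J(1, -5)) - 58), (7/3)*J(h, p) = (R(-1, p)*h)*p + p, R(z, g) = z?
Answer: -41580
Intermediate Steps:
J(h, p) = 3*p/7 - 3*h*p/7 (J(h, p) = 3*((-h)*p + p)/7 = 3*(-h*p + p)/7 = 3*(p - h*p)/7 = 3*p/7 - 3*h*p/7)
y = 2310 (y = (1 - 43)*(3 - 58) = -42*(-55) = 2310)
((-28 - 1*61) + 71)*y = ((-28 - 1*61) + 71)*2310 = ((-28 - 61) + 71)*2310 = (-89 + 71)*2310 = -18*2310 = -41580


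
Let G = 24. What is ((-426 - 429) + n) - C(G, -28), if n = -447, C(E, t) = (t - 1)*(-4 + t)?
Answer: -2230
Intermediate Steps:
C(E, t) = (-1 + t)*(-4 + t)
((-426 - 429) + n) - C(G, -28) = ((-426 - 429) - 447) - (4 + (-28)² - 5*(-28)) = (-855 - 447) - (4 + 784 + 140) = -1302 - 1*928 = -1302 - 928 = -2230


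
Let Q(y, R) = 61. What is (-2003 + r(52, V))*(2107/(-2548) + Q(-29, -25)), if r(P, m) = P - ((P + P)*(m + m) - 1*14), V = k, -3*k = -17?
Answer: -749917/4 ≈ -1.8748e+5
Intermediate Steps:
k = 17/3 (k = -⅓*(-17) = 17/3 ≈ 5.6667)
V = 17/3 ≈ 5.6667
r(P, m) = 14 + P - 4*P*m (r(P, m) = P - ((2*P)*(2*m) - 14) = P - (4*P*m - 14) = P - (-14 + 4*P*m) = P + (14 - 4*P*m) = 14 + P - 4*P*m)
(-2003 + r(52, V))*(2107/(-2548) + Q(-29, -25)) = (-2003 + (14 + 52 - 4*52*17/3))*(2107/(-2548) + 61) = (-2003 + (14 + 52 - 3536/3))*(2107*(-1/2548) + 61) = (-2003 - 3338/3)*(-43/52 + 61) = -9347/3*3129/52 = -749917/4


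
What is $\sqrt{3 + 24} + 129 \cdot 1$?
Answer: $129 + 3 \sqrt{3} \approx 134.2$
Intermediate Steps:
$\sqrt{3 + 24} + 129 \cdot 1 = \sqrt{27} + 129 = 3 \sqrt{3} + 129 = 129 + 3 \sqrt{3}$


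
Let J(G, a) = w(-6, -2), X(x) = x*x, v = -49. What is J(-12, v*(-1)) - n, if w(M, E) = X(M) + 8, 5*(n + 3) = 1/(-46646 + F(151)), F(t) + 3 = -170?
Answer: 11002466/234095 ≈ 47.000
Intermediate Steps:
F(t) = -173 (F(t) = -3 - 170 = -173)
X(x) = x²
n = -702286/234095 (n = -3 + 1/(5*(-46646 - 173)) = -3 + (⅕)/(-46819) = -3 + (⅕)*(-1/46819) = -3 - 1/234095 = -702286/234095 ≈ -3.0000)
w(M, E) = 8 + M² (w(M, E) = M² + 8 = 8 + M²)
J(G, a) = 44 (J(G, a) = 8 + (-6)² = 8 + 36 = 44)
J(-12, v*(-1)) - n = 44 - 1*(-702286/234095) = 44 + 702286/234095 = 11002466/234095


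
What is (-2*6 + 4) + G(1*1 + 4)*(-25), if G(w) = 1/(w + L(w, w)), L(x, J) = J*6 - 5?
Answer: -53/6 ≈ -8.8333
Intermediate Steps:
L(x, J) = -5 + 6*J (L(x, J) = 6*J - 5 = -5 + 6*J)
G(w) = 1/(-5 + 7*w) (G(w) = 1/(w + (-5 + 6*w)) = 1/(-5 + 7*w))
(-2*6 + 4) + G(1*1 + 4)*(-25) = (-2*6 + 4) - 25/(-5 + 7*(1*1 + 4)) = (-12 + 4) - 25/(-5 + 7*(1 + 4)) = -8 - 25/(-5 + 7*5) = -8 - 25/(-5 + 35) = -8 - 25/30 = -8 + (1/30)*(-25) = -8 - 5/6 = -53/6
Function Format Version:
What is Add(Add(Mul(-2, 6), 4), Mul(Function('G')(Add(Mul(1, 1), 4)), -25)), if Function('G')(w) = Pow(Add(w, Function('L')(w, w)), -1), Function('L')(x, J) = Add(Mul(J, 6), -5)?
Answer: Rational(-53, 6) ≈ -8.8333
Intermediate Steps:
Function('L')(x, J) = Add(-5, Mul(6, J)) (Function('L')(x, J) = Add(Mul(6, J), -5) = Add(-5, Mul(6, J)))
Function('G')(w) = Pow(Add(-5, Mul(7, w)), -1) (Function('G')(w) = Pow(Add(w, Add(-5, Mul(6, w))), -1) = Pow(Add(-5, Mul(7, w)), -1))
Add(Add(Mul(-2, 6), 4), Mul(Function('G')(Add(Mul(1, 1), 4)), -25)) = Add(Add(Mul(-2, 6), 4), Mul(Pow(Add(-5, Mul(7, Add(Mul(1, 1), 4))), -1), -25)) = Add(Add(-12, 4), Mul(Pow(Add(-5, Mul(7, Add(1, 4))), -1), -25)) = Add(-8, Mul(Pow(Add(-5, Mul(7, 5)), -1), -25)) = Add(-8, Mul(Pow(Add(-5, 35), -1), -25)) = Add(-8, Mul(Pow(30, -1), -25)) = Add(-8, Mul(Rational(1, 30), -25)) = Add(-8, Rational(-5, 6)) = Rational(-53, 6)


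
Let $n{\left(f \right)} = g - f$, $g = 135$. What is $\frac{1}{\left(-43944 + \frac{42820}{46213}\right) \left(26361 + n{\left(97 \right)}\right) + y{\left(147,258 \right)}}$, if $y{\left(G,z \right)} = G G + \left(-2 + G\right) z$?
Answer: $- \frac{46213}{53606810866501} \approx -8.6207 \cdot 10^{-10}$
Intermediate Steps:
$n{\left(f \right)} = 135 - f$
$y{\left(G,z \right)} = G^{2} + z \left(-2 + G\right)$
$\frac{1}{\left(-43944 + \frac{42820}{46213}\right) \left(26361 + n{\left(97 \right)}\right) + y{\left(147,258 \right)}} = \frac{1}{\left(-43944 + \frac{42820}{46213}\right) \left(26361 + \left(135 - 97\right)\right) + \left(147^{2} - 516 + 147 \cdot 258\right)} = \frac{1}{\left(-43944 + 42820 \cdot \frac{1}{46213}\right) \left(26361 + \left(135 - 97\right)\right) + \left(21609 - 516 + 37926\right)} = \frac{1}{\left(-43944 + \frac{42820}{46213}\right) \left(26361 + 38\right) + 59019} = \frac{1}{\left(- \frac{2030741252}{46213}\right) 26399 + 59019} = \frac{1}{- \frac{53609538311548}{46213} + 59019} = \frac{1}{- \frac{53606810866501}{46213}} = - \frac{46213}{53606810866501}$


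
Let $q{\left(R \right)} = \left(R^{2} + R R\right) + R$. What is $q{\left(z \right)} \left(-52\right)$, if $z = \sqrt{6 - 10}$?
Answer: $416 - 104 i \approx 416.0 - 104.0 i$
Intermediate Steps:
$z = 2 i$ ($z = \sqrt{-4} = 2 i \approx 2.0 i$)
$q{\left(R \right)} = R + 2 R^{2}$ ($q{\left(R \right)} = \left(R^{2} + R^{2}\right) + R = 2 R^{2} + R = R + 2 R^{2}$)
$q{\left(z \right)} \left(-52\right) = 2 i \left(1 + 2 \cdot 2 i\right) \left(-52\right) = 2 i \left(1 + 4 i\right) \left(-52\right) = - 104 i \left(1 + 4 i\right)$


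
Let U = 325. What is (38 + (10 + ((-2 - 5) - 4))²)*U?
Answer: 12675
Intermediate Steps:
(38 + (10 + ((-2 - 5) - 4))²)*U = (38 + (10 + ((-2 - 5) - 4))²)*325 = (38 + (10 + (-7 - 4))²)*325 = (38 + (10 - 11)²)*325 = (38 + (-1)²)*325 = (38 + 1)*325 = 39*325 = 12675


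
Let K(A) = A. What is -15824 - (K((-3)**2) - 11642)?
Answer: -4191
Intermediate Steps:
-15824 - (K((-3)**2) - 11642) = -15824 - ((-3)**2 - 11642) = -15824 - (9 - 11642) = -15824 - 1*(-11633) = -15824 + 11633 = -4191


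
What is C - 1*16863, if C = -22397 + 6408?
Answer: -32852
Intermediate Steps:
C = -15989
C - 1*16863 = -15989 - 1*16863 = -15989 - 16863 = -32852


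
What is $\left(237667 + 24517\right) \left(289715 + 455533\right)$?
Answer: $195392101632$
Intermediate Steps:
$\left(237667 + 24517\right) \left(289715 + 455533\right) = 262184 \cdot 745248 = 195392101632$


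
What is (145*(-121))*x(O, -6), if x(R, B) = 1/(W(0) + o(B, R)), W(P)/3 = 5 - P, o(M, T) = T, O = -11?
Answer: -17545/4 ≈ -4386.3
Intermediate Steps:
W(P) = 15 - 3*P (W(P) = 3*(5 - P) = 15 - 3*P)
x(R, B) = 1/(15 + R) (x(R, B) = 1/((15 - 3*0) + R) = 1/((15 + 0) + R) = 1/(15 + R))
(145*(-121))*x(O, -6) = (145*(-121))/(15 - 11) = -17545/4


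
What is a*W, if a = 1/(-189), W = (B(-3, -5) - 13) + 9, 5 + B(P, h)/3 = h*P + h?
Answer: -11/189 ≈ -0.058201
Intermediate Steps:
B(P, h) = -15 + 3*h + 3*P*h (B(P, h) = -15 + 3*(h*P + h) = -15 + 3*(P*h + h) = -15 + 3*(h + P*h) = -15 + (3*h + 3*P*h) = -15 + 3*h + 3*P*h)
W = 11 (W = ((-15 + 3*(-5) + 3*(-3)*(-5)) - 13) + 9 = ((-15 - 15 + 45) - 13) + 9 = (15 - 13) + 9 = 2 + 9 = 11)
a = -1/189 ≈ -0.0052910
a*W = -1/189*11 = -11/189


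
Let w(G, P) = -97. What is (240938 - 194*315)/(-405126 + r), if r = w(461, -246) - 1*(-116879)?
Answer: -44957/72086 ≈ -0.62366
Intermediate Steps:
r = 116782 (r = -97 - 1*(-116879) = -97 + 116879 = 116782)
(240938 - 194*315)/(-405126 + r) = (240938 - 194*315)/(-405126 + 116782) = (240938 - 61110)/(-288344) = 179828*(-1/288344) = -44957/72086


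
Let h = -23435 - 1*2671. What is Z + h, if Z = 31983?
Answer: 5877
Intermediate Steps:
h = -26106 (h = -23435 - 2671 = -26106)
Z + h = 31983 - 26106 = 5877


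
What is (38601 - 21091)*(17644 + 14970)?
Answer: 571071140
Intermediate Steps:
(38601 - 21091)*(17644 + 14970) = 17510*32614 = 571071140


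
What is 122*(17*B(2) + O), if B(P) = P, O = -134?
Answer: -12200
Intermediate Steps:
122*(17*B(2) + O) = 122*(17*2 - 134) = 122*(34 - 134) = 122*(-100) = -12200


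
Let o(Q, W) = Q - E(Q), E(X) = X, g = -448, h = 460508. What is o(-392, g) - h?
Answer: -460508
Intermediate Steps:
o(Q, W) = 0 (o(Q, W) = Q - Q = 0)
o(-392, g) - h = 0 - 1*460508 = 0 - 460508 = -460508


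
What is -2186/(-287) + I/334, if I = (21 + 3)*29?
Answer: 464938/47929 ≈ 9.7006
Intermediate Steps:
I = 696 (I = 24*29 = 696)
-2186/(-287) + I/334 = -2186/(-287) + 696/334 = -2186*(-1/287) + 696*(1/334) = 2186/287 + 348/167 = 464938/47929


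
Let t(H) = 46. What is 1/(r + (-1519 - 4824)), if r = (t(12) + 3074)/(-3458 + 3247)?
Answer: -211/1341493 ≈ -0.00015729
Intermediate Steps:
r = -3120/211 (r = (46 + 3074)/(-3458 + 3247) = 3120/(-211) = 3120*(-1/211) = -3120/211 ≈ -14.787)
1/(r + (-1519 - 4824)) = 1/(-3120/211 + (-1519 - 4824)) = 1/(-3120/211 - 6343) = 1/(-1341493/211) = -211/1341493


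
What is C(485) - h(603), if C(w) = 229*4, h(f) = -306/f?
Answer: 61406/67 ≈ 916.51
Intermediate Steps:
C(w) = 916
C(485) - h(603) = 916 - (-306)/603 = 916 - 1*(-34/67) = 916 + 34/67 = 61406/67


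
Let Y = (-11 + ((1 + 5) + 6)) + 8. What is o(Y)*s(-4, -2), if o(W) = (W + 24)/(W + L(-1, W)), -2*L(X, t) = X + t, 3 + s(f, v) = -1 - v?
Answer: -66/5 ≈ -13.200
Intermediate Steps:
s(f, v) = -4 - v (s(f, v) = -3 + (-1 - v) = -4 - v)
L(X, t) = -X/2 - t/2 (L(X, t) = -(X + t)/2 = -X/2 - t/2)
Y = 9 (Y = (-11 + (6 + 6)) + 8 = (-11 + 12) + 8 = 1 + 8 = 9)
o(W) = (24 + W)/(1/2 + W/2) (o(W) = (W + 24)/(W + (-1/2*(-1) - W/2)) = (24 + W)/(W + (1/2 - W/2)) = (24 + W)/(1/2 + W/2))
o(Y)*s(-4, -2) = (2*(24 + 9)/(1 + 9))*(-4 - 1*(-2)) = (2*33/10)*(-4 + 2) = (2*(1/10)*33)*(-2) = (33/5)*(-2) = -66/5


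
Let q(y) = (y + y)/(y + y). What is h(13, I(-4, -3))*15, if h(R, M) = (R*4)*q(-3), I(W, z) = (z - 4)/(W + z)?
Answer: 780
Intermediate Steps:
q(y) = 1 (q(y) = (2*y)/((2*y)) = (2*y)*(1/(2*y)) = 1)
I(W, z) = (-4 + z)/(W + z)
h(R, M) = 4*R (h(R, M) = (R*4)*1 = (4*R)*1 = 4*R)
h(13, I(-4, -3))*15 = (4*13)*15 = 52*15 = 780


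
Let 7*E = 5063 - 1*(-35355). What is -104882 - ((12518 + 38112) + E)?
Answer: -161286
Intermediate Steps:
E = 5774 (E = (5063 - 1*(-35355))/7 = (5063 + 35355)/7 = (⅐)*40418 = 5774)
-104882 - ((12518 + 38112) + E) = -104882 - ((12518 + 38112) + 5774) = -104882 - (50630 + 5774) = -104882 - 1*56404 = -104882 - 56404 = -161286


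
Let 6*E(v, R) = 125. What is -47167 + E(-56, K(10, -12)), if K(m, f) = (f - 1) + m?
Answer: -282877/6 ≈ -47146.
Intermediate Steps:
K(m, f) = -1 + f + m (K(m, f) = (-1 + f) + m = -1 + f + m)
E(v, R) = 125/6 (E(v, R) = (⅙)*125 = 125/6)
-47167 + E(-56, K(10, -12)) = -47167 + 125/6 = -282877/6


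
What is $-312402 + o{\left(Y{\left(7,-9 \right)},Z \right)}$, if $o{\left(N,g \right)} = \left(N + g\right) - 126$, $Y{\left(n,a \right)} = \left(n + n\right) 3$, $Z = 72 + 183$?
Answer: $-312231$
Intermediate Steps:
$Z = 255$
$Y{\left(n,a \right)} = 6 n$ ($Y{\left(n,a \right)} = 2 n 3 = 6 n$)
$o{\left(N,g \right)} = -126 + N + g$
$-312402 + o{\left(Y{\left(7,-9 \right)},Z \right)} = -312402 + \left(-126 + 6 \cdot 7 + 255\right) = -312402 + \left(-126 + 42 + 255\right) = -312402 + 171 = -312231$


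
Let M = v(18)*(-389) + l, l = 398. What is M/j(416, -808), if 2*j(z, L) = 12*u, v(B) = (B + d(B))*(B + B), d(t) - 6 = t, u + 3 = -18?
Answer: 293885/63 ≈ 4664.8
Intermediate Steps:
u = -21 (u = -3 - 18 = -21)
d(t) = 6 + t
v(B) = 2*B*(6 + 2*B) (v(B) = (B + (6 + B))*(B + B) = (6 + 2*B)*(2*B) = 2*B*(6 + 2*B))
j(z, L) = -126 (j(z, L) = (12*(-21))/2 = (1/2)*(-252) = -126)
M = -587770 (M = (4*18*(3 + 18))*(-389) + 398 = (4*18*21)*(-389) + 398 = 1512*(-389) + 398 = -588168 + 398 = -587770)
M/j(416, -808) = -587770/(-126) = -587770*(-1/126) = 293885/63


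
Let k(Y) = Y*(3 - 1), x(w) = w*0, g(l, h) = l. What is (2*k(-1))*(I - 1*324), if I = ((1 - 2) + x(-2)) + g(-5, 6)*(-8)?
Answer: 1140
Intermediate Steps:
x(w) = 0
k(Y) = 2*Y (k(Y) = Y*2 = 2*Y)
I = 39 (I = ((1 - 2) + 0) - 5*(-8) = (-1 + 0) + 40 = -1 + 40 = 39)
(2*k(-1))*(I - 1*324) = (2*(2*(-1)))*(39 - 1*324) = (2*(-2))*(39 - 324) = -4*(-285) = 1140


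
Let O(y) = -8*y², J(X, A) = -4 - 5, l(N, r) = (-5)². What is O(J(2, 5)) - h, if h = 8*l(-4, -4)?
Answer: -848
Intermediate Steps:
l(N, r) = 25
J(X, A) = -9
h = 200 (h = 8*25 = 200)
O(J(2, 5)) - h = -8*(-9)² - 1*200 = -8*81 - 200 = -648 - 200 = -848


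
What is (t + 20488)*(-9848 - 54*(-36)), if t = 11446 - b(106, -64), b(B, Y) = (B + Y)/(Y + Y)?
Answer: -504817859/2 ≈ -2.5241e+8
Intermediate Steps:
b(B, Y) = (B + Y)/(2*Y) (b(B, Y) = (B + Y)/((2*Y)) = (B + Y)*(1/(2*Y)) = (B + Y)/(2*Y))
t = 732565/64 (t = 11446 - (106 - 64)/(2*(-64)) = 11446 - (-1)*42/(2*64) = 11446 - 1*(-21/64) = 11446 + 21/64 = 732565/64 ≈ 11446.)
(t + 20488)*(-9848 - 54*(-36)) = (732565/64 + 20488)*(-9848 - 54*(-36)) = 2043797*(-9848 + 1944)/64 = (2043797/64)*(-7904) = -504817859/2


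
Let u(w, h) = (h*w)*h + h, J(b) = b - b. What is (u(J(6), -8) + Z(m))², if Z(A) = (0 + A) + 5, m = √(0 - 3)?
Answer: (3 - I*√3)² ≈ 6.0 - 10.392*I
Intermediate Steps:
J(b) = 0
u(w, h) = h + w*h² (u(w, h) = w*h² + h = h + w*h²)
m = I*√3 (m = √(-3) = I*√3 ≈ 1.732*I)
Z(A) = 5 + A (Z(A) = A + 5 = 5 + A)
(u(J(6), -8) + Z(m))² = (-8*(1 - 8*0) + (5 + I*√3))² = (-8*(1 + 0) + (5 + I*√3))² = (-8*1 + (5 + I*√3))² = (-8 + (5 + I*√3))² = (-3 + I*√3)²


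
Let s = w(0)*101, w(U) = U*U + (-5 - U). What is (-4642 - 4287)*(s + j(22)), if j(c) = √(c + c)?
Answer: 4509145 - 17858*√11 ≈ 4.4499e+6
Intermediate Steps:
w(U) = -5 + U² - U (w(U) = U² + (-5 - U) = -5 + U² - U)
j(c) = √2*√c (j(c) = √(2*c) = √2*√c)
s = -505 (s = (-5 + 0² - 1*0)*101 = (-5 + 0 + 0)*101 = -5*101 = -505)
(-4642 - 4287)*(s + j(22)) = (-4642 - 4287)*(-505 + √2*√22) = -8929*(-505 + 2*√11) = 4509145 - 17858*√11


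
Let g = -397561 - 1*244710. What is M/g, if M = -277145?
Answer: 277145/642271 ≈ 0.43151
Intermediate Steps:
g = -642271 (g = -397561 - 244710 = -642271)
M/g = -277145/(-642271) = -277145*(-1/642271) = 277145/642271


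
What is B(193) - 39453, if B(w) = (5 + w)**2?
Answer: -249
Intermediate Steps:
B(193) - 39453 = (5 + 193)**2 - 39453 = 198**2 - 39453 = 39204 - 39453 = -249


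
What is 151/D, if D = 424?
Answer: 151/424 ≈ 0.35613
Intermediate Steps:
151/D = 151/424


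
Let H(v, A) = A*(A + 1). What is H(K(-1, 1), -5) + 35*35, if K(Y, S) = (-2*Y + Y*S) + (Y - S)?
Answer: 1245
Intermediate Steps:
K(Y, S) = -S - Y + S*Y (K(Y, S) = (-2*Y + S*Y) + (Y - S) = -S - Y + S*Y)
H(v, A) = A*(1 + A)
H(K(-1, 1), -5) + 35*35 = -5*(1 - 5) + 35*35 = -5*(-4) + 1225 = 20 + 1225 = 1245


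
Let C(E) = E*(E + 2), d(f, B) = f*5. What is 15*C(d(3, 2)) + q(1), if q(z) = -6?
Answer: 3819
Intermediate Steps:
d(f, B) = 5*f
C(E) = E*(2 + E)
15*C(d(3, 2)) + q(1) = 15*((5*3)*(2 + 5*3)) - 6 = 15*(15*(2 + 15)) - 6 = 15*(15*17) - 6 = 15*255 - 6 = 3825 - 6 = 3819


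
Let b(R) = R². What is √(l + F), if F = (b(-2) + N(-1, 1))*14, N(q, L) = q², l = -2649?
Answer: I*√2579 ≈ 50.784*I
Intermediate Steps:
F = 70 (F = ((-2)² + (-1)²)*14 = (4 + 1)*14 = 5*14 = 70)
√(l + F) = √(-2649 + 70) = √(-2579) = I*√2579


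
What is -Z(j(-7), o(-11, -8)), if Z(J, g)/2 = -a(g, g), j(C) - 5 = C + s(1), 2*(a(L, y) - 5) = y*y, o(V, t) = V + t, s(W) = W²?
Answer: 371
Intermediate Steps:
a(L, y) = 5 + y²/2 (a(L, y) = 5 + (y*y)/2 = 5 + y²/2)
j(C) = 6 + C (j(C) = 5 + (C + 1²) = 5 + (C + 1) = 5 + (1 + C) = 6 + C)
Z(J, g) = -10 - g² (Z(J, g) = 2*(-(5 + g²/2)) = 2*(-5 - g²/2) = -10 - g²)
-Z(j(-7), o(-11, -8)) = -(-10 - (-11 - 8)²) = -(-10 - 1*(-19)²) = -(-10 - 1*361) = -(-10 - 361) = -1*(-371) = 371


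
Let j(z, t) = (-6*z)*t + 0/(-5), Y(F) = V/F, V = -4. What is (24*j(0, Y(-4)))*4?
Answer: 0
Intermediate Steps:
Y(F) = -4/F
j(z, t) = -6*t*z (j(z, t) = -6*t*z + 0*(-1/5) = -6*t*z + 0 = -6*t*z)
(24*j(0, Y(-4)))*4 = (24*(-6*(-4/(-4))*0))*4 = (24*(-6*(-4*(-1/4))*0))*4 = (24*(-6*1*0))*4 = (24*0)*4 = 0*4 = 0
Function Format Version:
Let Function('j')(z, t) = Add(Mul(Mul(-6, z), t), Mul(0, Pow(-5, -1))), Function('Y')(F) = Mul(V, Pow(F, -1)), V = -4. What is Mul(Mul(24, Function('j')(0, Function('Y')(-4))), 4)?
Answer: 0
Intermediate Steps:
Function('Y')(F) = Mul(-4, Pow(F, -1))
Function('j')(z, t) = Mul(-6, t, z) (Function('j')(z, t) = Add(Mul(-6, t, z), Mul(0, Rational(-1, 5))) = Add(Mul(-6, t, z), 0) = Mul(-6, t, z))
Mul(Mul(24, Function('j')(0, Function('Y')(-4))), 4) = Mul(Mul(24, Mul(-6, Mul(-4, Pow(-4, -1)), 0)), 4) = Mul(Mul(24, Mul(-6, Mul(-4, Rational(-1, 4)), 0)), 4) = Mul(Mul(24, Mul(-6, 1, 0)), 4) = Mul(Mul(24, 0), 4) = Mul(0, 4) = 0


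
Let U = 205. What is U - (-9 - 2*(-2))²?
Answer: 180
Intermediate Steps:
U - (-9 - 2*(-2))² = 205 - (-9 - 2*(-2))² = 205 - (-9 + 4)² = 205 - 1*(-5)² = 205 - 1*25 = 205 - 25 = 180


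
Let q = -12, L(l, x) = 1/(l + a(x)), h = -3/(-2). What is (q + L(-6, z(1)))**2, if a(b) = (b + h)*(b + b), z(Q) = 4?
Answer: 207025/1444 ≈ 143.37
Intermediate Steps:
h = 3/2 (h = -3*(-1/2) = 3/2 ≈ 1.5000)
a(b) = 2*b*(3/2 + b) (a(b) = (b + 3/2)*(b + b) = (3/2 + b)*(2*b) = 2*b*(3/2 + b))
L(l, x) = 1/(l + x*(3 + 2*x))
(q + L(-6, z(1)))**2 = (-12 + 1/(-6 + 4*(3 + 2*4)))**2 = (-12 + 1/(-6 + 4*(3 + 8)))**2 = (-12 + 1/(-6 + 4*11))**2 = (-12 + 1/(-6 + 44))**2 = (-12 + 1/38)**2 = (-455/38)**2 = 207025/1444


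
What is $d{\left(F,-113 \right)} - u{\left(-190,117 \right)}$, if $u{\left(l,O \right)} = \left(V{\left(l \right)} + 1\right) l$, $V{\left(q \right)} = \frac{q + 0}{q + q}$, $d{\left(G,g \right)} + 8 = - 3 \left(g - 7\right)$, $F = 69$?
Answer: $637$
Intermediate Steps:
$d{\left(G,g \right)} = 13 - 3 g$ ($d{\left(G,g \right)} = -8 - 3 \left(g - 7\right) = -8 - 3 \left(-7 + g\right) = -8 - \left(-21 + 3 g\right) = 13 - 3 g$)
$V{\left(q \right)} = \frac{1}{2}$ ($V{\left(q \right)} = \frac{q}{2 q} = q \frac{1}{2 q} = \frac{1}{2}$)
$u{\left(l,O \right)} = \frac{3 l}{2}$ ($u{\left(l,O \right)} = \left(\frac{1}{2} + 1\right) l = \frac{3 l}{2}$)
$d{\left(F,-113 \right)} - u{\left(-190,117 \right)} = \left(13 - -339\right) - \frac{3}{2} \left(-190\right) = \left(13 + 339\right) - -285 = 352 + 285 = 637$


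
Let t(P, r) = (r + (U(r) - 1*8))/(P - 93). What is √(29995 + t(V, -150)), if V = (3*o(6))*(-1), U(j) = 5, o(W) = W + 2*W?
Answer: √1469806/7 ≈ 173.19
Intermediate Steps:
o(W) = 3*W
V = -54 (V = (3*(3*6))*(-1) = (3*18)*(-1) = 54*(-1) = -54)
t(P, r) = (-3 + r)/(-93 + P) (t(P, r) = (r + (5 - 1*8))/(P - 93) = (r + (5 - 8))/(-93 + P) = (r - 3)/(-93 + P) = (-3 + r)/(-93 + P))
√(29995 + t(V, -150)) = √(29995 + (-3 - 150)/(-93 - 54)) = √(29995 - 153/(-147)) = √(29995 - 1/147*(-153)) = √(29995 + 51/49) = √(1469806/49) = √1469806/7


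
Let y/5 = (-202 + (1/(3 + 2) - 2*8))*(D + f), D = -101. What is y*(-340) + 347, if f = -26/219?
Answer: -2733110569/73 ≈ -3.7440e+7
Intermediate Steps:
f = -26/219 (f = -26*1/219 = -26/219 ≈ -0.11872)
y = 8038635/73 (y = 5*((-202 + (1/(3 + 2) - 2*8))*(-101 - 26/219)) = 5*((-202 + (1/5 - 16))*(-22145/219)) = 5*((-202 + (⅕ - 16))*(-22145/219)) = 5*((-202 - 79/5)*(-22145/219)) = 5*(-1089/5*(-22145/219)) = 5*(1607727/73) = 8038635/73 ≈ 1.1012e+5)
y*(-340) + 347 = (8038635/73)*(-340) + 347 = -2733135900/73 + 347 = -2733110569/73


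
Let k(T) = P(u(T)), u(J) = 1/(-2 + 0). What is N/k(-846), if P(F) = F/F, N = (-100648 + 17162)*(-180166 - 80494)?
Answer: 21761460760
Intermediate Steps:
u(J) = -½ (u(J) = 1/(-2) = -½)
N = 21761460760 (N = -83486*(-260660) = 21761460760)
P(F) = 1
k(T) = 1
N/k(-846) = 21761460760/1 = 21761460760*1 = 21761460760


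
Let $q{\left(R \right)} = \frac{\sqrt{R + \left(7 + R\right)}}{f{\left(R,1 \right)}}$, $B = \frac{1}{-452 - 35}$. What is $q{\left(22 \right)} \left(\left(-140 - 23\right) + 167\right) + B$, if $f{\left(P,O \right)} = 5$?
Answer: $- \frac{1}{487} + \frac{4 \sqrt{51}}{5} \approx 5.7111$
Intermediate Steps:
$B = - \frac{1}{487}$ ($B = \frac{1}{-487} = - \frac{1}{487} \approx -0.0020534$)
$q{\left(R \right)} = \frac{\sqrt{7 + 2 R}}{5}$ ($q{\left(R \right)} = \frac{\sqrt{R + \left(7 + R\right)}}{5} = \sqrt{7 + 2 R} \frac{1}{5} = \frac{\sqrt{7 + 2 R}}{5}$)
$q{\left(22 \right)} \left(\left(-140 - 23\right) + 167\right) + B = \frac{\sqrt{7 + 2 \cdot 22}}{5} \left(\left(-140 - 23\right) + 167\right) - \frac{1}{487} = \frac{\sqrt{7 + 44}}{5} \left(-163 + 167\right) - \frac{1}{487} = \frac{\sqrt{51}}{5} \cdot 4 - \frac{1}{487} = \frac{4 \sqrt{51}}{5} - \frac{1}{487} = - \frac{1}{487} + \frac{4 \sqrt{51}}{5}$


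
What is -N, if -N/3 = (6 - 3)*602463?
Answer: 5422167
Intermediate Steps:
N = -5422167 (N = -3*(6 - 3)*602463 = -9*602463 = -3*1807389 = -5422167)
-N = -1*(-5422167) = 5422167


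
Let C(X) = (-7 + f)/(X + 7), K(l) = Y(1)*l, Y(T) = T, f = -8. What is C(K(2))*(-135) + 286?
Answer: 511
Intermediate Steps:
K(l) = l (K(l) = 1*l = l)
C(X) = -15/(7 + X) (C(X) = (-7 - 8)/(X + 7) = -15/(7 + X))
C(K(2))*(-135) + 286 = -15/(7 + 2)*(-135) + 286 = -15/9*(-135) + 286 = -15*1/9*(-135) + 286 = -5/3*(-135) + 286 = 225 + 286 = 511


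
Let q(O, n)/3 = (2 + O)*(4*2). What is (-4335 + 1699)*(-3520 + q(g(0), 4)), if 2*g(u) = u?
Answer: 9152192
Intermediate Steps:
g(u) = u/2
q(O, n) = 48 + 24*O (q(O, n) = 3*((2 + O)*(4*2)) = 3*((2 + O)*8) = 3*(16 + 8*O) = 48 + 24*O)
(-4335 + 1699)*(-3520 + q(g(0), 4)) = (-4335 + 1699)*(-3520 + (48 + 24*((1/2)*0))) = -2636*(-3520 + (48 + 24*0)) = -2636*(-3520 + (48 + 0)) = -2636*(-3520 + 48) = -2636*(-3472) = 9152192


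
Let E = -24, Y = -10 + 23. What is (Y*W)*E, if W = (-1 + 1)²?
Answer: 0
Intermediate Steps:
Y = 13
W = 0 (W = 0² = 0)
(Y*W)*E = (13*0)*(-24) = 0*(-24) = 0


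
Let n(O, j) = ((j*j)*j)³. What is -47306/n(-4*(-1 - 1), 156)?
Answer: -23653/27358443753800859648 ≈ -8.6456e-16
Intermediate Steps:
n(O, j) = j⁹ (n(O, j) = (j²*j)³ = (j³)³ = j⁹)
-47306/n(-4*(-1 - 1), 156) = -47306/(156⁹) = -47306/54716887507601719296 = -47306*1/54716887507601719296 = -23653/27358443753800859648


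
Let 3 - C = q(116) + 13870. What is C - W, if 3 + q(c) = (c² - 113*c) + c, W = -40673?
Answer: 26345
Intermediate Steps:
q(c) = -3 + c² - 112*c (q(c) = -3 + ((c² - 113*c) + c) = -3 + (c² - 112*c) = -3 + c² - 112*c)
C = -14328 (C = 3 - ((-3 + 116² - 112*116) + 13870) = 3 - ((-3 + 13456 - 12992) + 13870) = 3 - (461 + 13870) = 3 - 1*14331 = 3 - 14331 = -14328)
C - W = -14328 - 1*(-40673) = -14328 + 40673 = 26345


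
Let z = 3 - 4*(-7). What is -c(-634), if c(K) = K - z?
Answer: 665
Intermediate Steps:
z = 31 (z = 3 + 28 = 31)
c(K) = -31 + K (c(K) = K - 1*31 = K - 31 = -31 + K)
-c(-634) = -(-31 - 634) = -1*(-665) = 665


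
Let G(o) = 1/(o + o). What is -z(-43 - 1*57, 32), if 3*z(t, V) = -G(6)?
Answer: 1/36 ≈ 0.027778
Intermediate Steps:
G(o) = 1/(2*o)
z(t, V) = -1/36 (z(t, V) = (-1/(2*6))/3 = (-1*1/12)/3 = (⅓)*(-1/12) = -1/36)
-z(-43 - 1*57, 32) = -1*(-1/36) = 1/36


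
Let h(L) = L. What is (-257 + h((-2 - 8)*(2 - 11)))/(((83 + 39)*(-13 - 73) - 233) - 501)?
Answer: 167/11226 ≈ 0.014876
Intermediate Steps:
(-257 + h((-2 - 8)*(2 - 11)))/(((83 + 39)*(-13 - 73) - 233) - 501) = (-257 + (-2 - 8)*(2 - 11))/(((83 + 39)*(-13 - 73) - 233) - 501) = (-257 - 10*(-9))/((122*(-86) - 233) - 501) = (-257 + 90)/((-10492 - 233) - 501) = -167/(-10725 - 501) = -167/(-11226) = -167*(-1/11226) = 167/11226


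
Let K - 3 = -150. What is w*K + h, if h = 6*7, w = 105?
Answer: -15393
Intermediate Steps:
K = -147 (K = 3 - 150 = -147)
h = 42
w*K + h = 105*(-147) + 42 = -15435 + 42 = -15393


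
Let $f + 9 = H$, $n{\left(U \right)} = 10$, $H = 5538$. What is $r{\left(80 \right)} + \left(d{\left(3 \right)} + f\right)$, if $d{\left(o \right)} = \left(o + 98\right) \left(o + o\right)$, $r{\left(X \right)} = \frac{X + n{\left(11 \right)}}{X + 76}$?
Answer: $\frac{159525}{26} \approx 6135.6$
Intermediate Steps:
$f = 5529$ ($f = -9 + 5538 = 5529$)
$r{\left(X \right)} = \frac{10 + X}{76 + X}$ ($r{\left(X \right)} = \frac{X + 10}{X + 76} = \frac{10 + X}{76 + X}$)
$d{\left(o \right)} = 2 o \left(98 + o\right)$ ($d{\left(o \right)} = \left(98 + o\right) 2 o = 2 o \left(98 + o\right)$)
$r{\left(80 \right)} + \left(d{\left(3 \right)} + f\right) = \frac{10 + 80}{76 + 80} + \left(2 \cdot 3 \left(98 + 3\right) + 5529\right) = \frac{1}{156} \cdot 90 + \left(2 \cdot 3 \cdot 101 + 5529\right) = \frac{1}{156} \cdot 90 + \left(606 + 5529\right) = \frac{15}{26} + 6135 = \frac{159525}{26}$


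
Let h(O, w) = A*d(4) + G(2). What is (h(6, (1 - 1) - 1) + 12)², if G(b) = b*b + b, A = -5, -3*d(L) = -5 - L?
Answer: 9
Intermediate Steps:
d(L) = 5/3 + L/3 (d(L) = -(-5 - L)/3 = 5/3 + L/3)
G(b) = b + b² (G(b) = b² + b = b + b²)
h(O, w) = -9 (h(O, w) = -5*(5/3 + (⅓)*4) + 2*(1 + 2) = -5*(5/3 + 4/3) + 2*3 = -5*3 + 6 = -15 + 6 = -9)
(h(6, (1 - 1) - 1) + 12)² = (-9 + 12)² = 3² = 9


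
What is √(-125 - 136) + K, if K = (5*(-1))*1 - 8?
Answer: -13 + 3*I*√29 ≈ -13.0 + 16.155*I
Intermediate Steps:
K = -13 (K = -5*1 - 8 = -5 - 8 = -13)
√(-125 - 136) + K = √(-125 - 136) - 13 = √(-261) - 13 = 3*I*√29 - 13 = -13 + 3*I*√29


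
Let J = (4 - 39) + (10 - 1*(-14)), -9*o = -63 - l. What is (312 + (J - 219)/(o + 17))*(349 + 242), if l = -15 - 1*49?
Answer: 13402107/76 ≈ 1.7634e+5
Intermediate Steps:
l = -64 (l = -15 - 49 = -64)
o = -1/9 (o = -(-63 - 1*(-64))/9 = -(-63 + 64)/9 = -1/9*1 = -1/9 ≈ -0.11111)
J = -11 (J = -35 + (10 + 14) = -35 + 24 = -11)
(312 + (J - 219)/(o + 17))*(349 + 242) = (312 + (-11 - 219)/(-1/9 + 17))*(349 + 242) = (312 - 230/152/9)*591 = (312 - 230*9/152)*591 = (312 - 1035/76)*591 = (22677/76)*591 = 13402107/76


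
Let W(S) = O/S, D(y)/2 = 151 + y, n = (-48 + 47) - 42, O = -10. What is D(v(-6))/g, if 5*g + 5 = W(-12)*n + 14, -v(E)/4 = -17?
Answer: -13140/161 ≈ -81.615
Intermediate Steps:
v(E) = 68 (v(E) = -4*(-17) = 68)
n = -43 (n = -1 - 42 = -43)
D(y) = 302 + 2*y (D(y) = 2*(151 + y) = 302 + 2*y)
W(S) = -10/S
g = -161/30 (g = -1 + (-10/(-12)*(-43) + 14)/5 = -1 + (-10*(-1/12)*(-43) + 14)/5 = -1 + ((⅚)*(-43) + 14)/5 = -1 + (-215/6 + 14)/5 = -1 + (⅕)*(-131/6) = -1 - 131/30 = -161/30 ≈ -5.3667)
D(v(-6))/g = (302 + 2*68)/(-161/30) = (302 + 136)*(-30/161) = 438*(-30/161) = -13140/161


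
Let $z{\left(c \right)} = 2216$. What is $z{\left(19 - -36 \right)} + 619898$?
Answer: $622114$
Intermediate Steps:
$z{\left(19 - -36 \right)} + 619898 = 2216 + 619898 = 622114$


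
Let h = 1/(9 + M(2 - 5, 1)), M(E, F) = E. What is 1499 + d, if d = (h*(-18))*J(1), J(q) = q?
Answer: 1496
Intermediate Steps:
h = 1/6 (h = 1/(9 + (2 - 5)) = 1/(9 - 3) = 1/6 ≈ 0.16667)
d = -3 (d = ((1/6)*(-18))*1 = -3*1 = -3)
1499 + d = 1499 - 3 = 1496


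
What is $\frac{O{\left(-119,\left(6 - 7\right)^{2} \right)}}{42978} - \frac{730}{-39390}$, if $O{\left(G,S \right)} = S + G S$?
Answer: $\frac{34264}{2170389} \approx 0.015787$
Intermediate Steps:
$\frac{O{\left(-119,\left(6 - 7\right)^{2} \right)}}{42978} - \frac{730}{-39390} = \frac{\left(6 - 7\right)^{2} \left(1 - 119\right)}{42978} - \frac{730}{-39390} = \left(-1\right)^{2} \left(-118\right) \frac{1}{42978} - - \frac{73}{3939} = 1 \left(-118\right) \frac{1}{42978} + \frac{73}{3939} = \left(-118\right) \frac{1}{42978} + \frac{73}{3939} = - \frac{59}{21489} + \frac{73}{3939} = \frac{34264}{2170389}$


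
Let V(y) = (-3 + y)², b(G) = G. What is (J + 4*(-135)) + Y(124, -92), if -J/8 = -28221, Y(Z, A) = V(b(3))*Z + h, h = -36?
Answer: 225192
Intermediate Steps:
Y(Z, A) = -36 (Y(Z, A) = (-3 + 3)²*Z - 36 = 0²*Z - 36 = 0*Z - 36 = 0 - 36 = -36)
J = 225768 (J = -8*(-28221) = 225768)
(J + 4*(-135)) + Y(124, -92) = (225768 + 4*(-135)) - 36 = (225768 - 540) - 36 = 225228 - 36 = 225192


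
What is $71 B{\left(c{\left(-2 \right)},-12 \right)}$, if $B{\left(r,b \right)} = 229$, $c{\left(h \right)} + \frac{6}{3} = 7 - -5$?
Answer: $16259$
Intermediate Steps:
$c{\left(h \right)} = 10$ ($c{\left(h \right)} = -2 + \left(7 - -5\right) = -2 + \left(7 + 5\right) = -2 + 12 = 10$)
$71 B{\left(c{\left(-2 \right)},-12 \right)} = 71 \cdot 229 = 16259$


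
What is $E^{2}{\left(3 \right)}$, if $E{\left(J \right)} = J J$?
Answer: $81$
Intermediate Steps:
$E{\left(J \right)} = J^{2}$
$E^{2}{\left(3 \right)} = \left(3^{2}\right)^{2} = 9^{2} = 81$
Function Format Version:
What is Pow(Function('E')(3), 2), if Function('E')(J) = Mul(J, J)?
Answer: 81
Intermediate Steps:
Function('E')(J) = Pow(J, 2)
Pow(Function('E')(3), 2) = Pow(Pow(3, 2), 2) = Pow(9, 2) = 81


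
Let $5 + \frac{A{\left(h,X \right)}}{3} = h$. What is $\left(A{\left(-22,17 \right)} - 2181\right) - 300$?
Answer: $-2562$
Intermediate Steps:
$A{\left(h,X \right)} = -15 + 3 h$
$\left(A{\left(-22,17 \right)} - 2181\right) - 300 = \left(\left(-15 + 3 \left(-22\right)\right) - 2181\right) - 300 = \left(\left(-15 - 66\right) - 2181\right) - 300 = \left(-81 - 2181\right) - 300 = -2262 - 300 = -2562$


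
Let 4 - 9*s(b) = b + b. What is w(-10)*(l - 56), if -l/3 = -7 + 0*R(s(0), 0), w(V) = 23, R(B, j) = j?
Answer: -805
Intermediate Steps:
s(b) = 4/9 - 2*b/9 (s(b) = 4/9 - (b + b)/9 = 4/9 - 2*b/9)
l = 21 (l = -3*(-7 + 0*0) = -3*(-7 + 0) = -3*(-7) = 21)
w(-10)*(l - 56) = 23*(21 - 56) = 23*(-35) = -805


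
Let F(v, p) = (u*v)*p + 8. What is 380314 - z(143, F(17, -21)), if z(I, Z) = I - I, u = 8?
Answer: 380314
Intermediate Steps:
F(v, p) = 8 + 8*p*v (F(v, p) = (8*v)*p + 8 = 8*p*v + 8 = 8 + 8*p*v)
z(I, Z) = 0
380314 - z(143, F(17, -21)) = 380314 - 1*0 = 380314 + 0 = 380314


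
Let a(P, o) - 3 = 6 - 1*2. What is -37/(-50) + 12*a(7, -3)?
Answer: 4237/50 ≈ 84.740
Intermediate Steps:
a(P, o) = 7 (a(P, o) = 3 + (6 - 1*2) = 3 + (6 - 2) = 3 + 4 = 7)
-37/(-50) + 12*a(7, -3) = -37/(-50) + 12*7 = -37*(-1/50) + 84 = 37/50 + 84 = 4237/50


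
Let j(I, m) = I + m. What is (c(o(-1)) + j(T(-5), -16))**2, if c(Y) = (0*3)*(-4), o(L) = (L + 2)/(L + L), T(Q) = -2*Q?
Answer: 36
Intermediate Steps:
o(L) = (2 + L)/(2*L) (o(L) = (2 + L)/((2*L)) = (2 + L)*(1/(2*L)) = (2 + L)/(2*L))
c(Y) = 0 (c(Y) = 0*(-4) = 0)
(c(o(-1)) + j(T(-5), -16))**2 = (0 + (-2*(-5) - 16))**2 = (0 + (10 - 16))**2 = (0 - 6)**2 = (-6)**2 = 36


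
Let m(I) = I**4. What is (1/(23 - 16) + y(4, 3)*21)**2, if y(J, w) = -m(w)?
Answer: 141752836/49 ≈ 2.8929e+6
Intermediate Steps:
y(J, w) = -w**4
(1/(23 - 16) + y(4, 3)*21)**2 = (1/(23 - 16) - 1*3**4*21)**2 = (1/7 - 1*81*21)**2 = (1/7 - 81*21)**2 = (1/7 - 1701)**2 = (-11906/7)**2 = 141752836/49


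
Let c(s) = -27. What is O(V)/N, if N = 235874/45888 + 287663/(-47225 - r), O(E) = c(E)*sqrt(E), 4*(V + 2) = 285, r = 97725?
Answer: -22448696400*sqrt(277)/5247414139 ≈ -71.201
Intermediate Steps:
V = 277/4 (V = -2 + (1/4)*285 = -2 + 285/4 = 277/4 ≈ 69.250)
O(E) = -27*sqrt(E)
N = 5247414139/1662866400 (N = 235874/45888 + 287663/(-47225 - 1*97725) = 235874*(1/45888) + 287663/(-47225 - 97725) = 117937/22944 + 287663/(-144950) = 117937/22944 + 287663*(-1/144950) = 117937/22944 - 287663/144950 = 5247414139/1662866400 ≈ 3.1556)
O(V)/N = (-27*sqrt(277)/2)/(5247414139/1662866400) = -27*sqrt(277)/2*(1662866400/5247414139) = -22448696400*sqrt(277)/5247414139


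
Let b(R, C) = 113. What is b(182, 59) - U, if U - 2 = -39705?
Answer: 39816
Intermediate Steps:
U = -39703 (U = 2 - 39705 = -39703)
b(182, 59) - U = 113 - 1*(-39703) = 113 + 39703 = 39816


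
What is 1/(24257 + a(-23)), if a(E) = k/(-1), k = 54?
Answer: 1/24203 ≈ 4.1317e-5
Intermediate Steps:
a(E) = -54 (a(E) = 54/(-1) = 54*(-1) = -54)
1/(24257 + a(-23)) = 1/(24257 - 54) = 1/24203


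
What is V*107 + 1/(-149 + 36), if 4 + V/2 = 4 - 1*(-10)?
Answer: 241819/113 ≈ 2140.0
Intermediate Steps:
V = 20 (V = -8 + 2*(4 - 1*(-10)) = -8 + 2*(4 + 10) = -8 + 2*14 = -8 + 28 = 20)
V*107 + 1/(-149 + 36) = 20*107 + 1/(-149 + 36) = 2140 + 1/(-113) = 2140 - 1/113 = 241819/113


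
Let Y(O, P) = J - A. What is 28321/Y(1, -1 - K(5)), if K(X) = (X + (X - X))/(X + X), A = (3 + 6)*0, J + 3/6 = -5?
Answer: -56642/11 ≈ -5149.3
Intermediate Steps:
J = -11/2 (J = -1/2 - 5 = -11/2 ≈ -5.5000)
A = 0 (A = 9*0 = 0)
K(X) = 1/2 (K(X) = (X + 0)/((2*X)) = X*(1/(2*X)) = 1/2)
Y(O, P) = -11/2 (Y(O, P) = -11/2 - 1*0 = -11/2 + 0 = -11/2)
28321/Y(1, -1 - K(5)) = 28321/(-11/2) = -2/11*28321 = -56642/11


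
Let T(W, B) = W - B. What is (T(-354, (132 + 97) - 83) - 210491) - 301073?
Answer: -512064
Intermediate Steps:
(T(-354, (132 + 97) - 83) - 210491) - 301073 = ((-354 - ((132 + 97) - 83)) - 210491) - 301073 = ((-354 - (229 - 83)) - 210491) - 301073 = ((-354 - 1*146) - 210491) - 301073 = ((-354 - 146) - 210491) - 301073 = (-500 - 210491) - 301073 = -210991 - 301073 = -512064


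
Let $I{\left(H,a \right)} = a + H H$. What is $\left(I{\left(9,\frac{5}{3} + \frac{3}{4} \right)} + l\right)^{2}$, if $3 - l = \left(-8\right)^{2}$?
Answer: $\frac{72361}{144} \approx 502.51$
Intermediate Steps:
$l = -61$ ($l = 3 - \left(-8\right)^{2} = 3 - 64 = -61$)
$I{\left(H,a \right)} = a + H^{2}$
$\left(I{\left(9,\frac{5}{3} + \frac{3}{4} \right)} + l\right)^{2} = \left(\left(\left(\frac{5}{3} + \frac{3}{4}\right) + 9^{2}\right) - 61\right)^{2} = \left(\left(\left(5 \cdot \frac{1}{3} + 3 \cdot \frac{1}{4}\right) + 81\right) - 61\right)^{2} = \left(\left(\left(\frac{5}{3} + \frac{3}{4}\right) + 81\right) - 61\right)^{2} = \left(\left(\frac{29}{12} + 81\right) - 61\right)^{2} = \left(\frac{1001}{12} - 61\right)^{2} = \left(\frac{269}{12}\right)^{2} = \frac{72361}{144}$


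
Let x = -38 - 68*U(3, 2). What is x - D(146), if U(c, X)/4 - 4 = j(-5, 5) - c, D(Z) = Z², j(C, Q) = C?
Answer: -20266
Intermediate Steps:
U(c, X) = -4 - 4*c (U(c, X) = 16 + 4*(-5 - c) = 16 + (-20 - 4*c) = -4 - 4*c)
x = 1050 (x = -38 - 68*(-4 - 4*3) = -38 - 68*(-4 - 12) = -38 - 68*(-16) = -38 + 1088 = 1050)
x - D(146) = 1050 - 1*146² = 1050 - 1*21316 = 1050 - 21316 = -20266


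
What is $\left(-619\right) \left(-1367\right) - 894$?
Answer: $845279$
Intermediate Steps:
$\left(-619\right) \left(-1367\right) - 894 = 846173 - 894 = 845279$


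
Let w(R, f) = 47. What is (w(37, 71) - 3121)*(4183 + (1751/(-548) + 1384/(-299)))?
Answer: -1051478507095/81926 ≈ -1.2834e+7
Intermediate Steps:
(w(37, 71) - 3121)*(4183 + (1751/(-548) + 1384/(-299))) = (47 - 3121)*(4183 + (1751/(-548) + 1384/(-299))) = -3074*(4183 + (1751*(-1/548) + 1384*(-1/299))) = -3074*(4183 + (-1751/548 - 1384/299)) = -3074*(4183 - 1281981/163852) = -3074*684110935/163852 = -1051478507095/81926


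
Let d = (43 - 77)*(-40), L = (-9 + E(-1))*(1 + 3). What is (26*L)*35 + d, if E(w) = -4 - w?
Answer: -42320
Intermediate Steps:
L = -48 (L = (-9 + (-4 - 1*(-1)))*(1 + 3) = (-9 + (-4 + 1))*4 = (-9 - 3)*4 = -12*4 = -48)
d = 1360 (d = -34*(-40) = 1360)
(26*L)*35 + d = (26*(-48))*35 + 1360 = -1248*35 + 1360 = -43680 + 1360 = -42320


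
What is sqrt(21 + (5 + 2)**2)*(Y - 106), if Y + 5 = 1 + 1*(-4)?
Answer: -114*sqrt(70) ≈ -953.79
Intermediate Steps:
Y = -8 (Y = -5 + (1 + 1*(-4)) = -5 + (1 - 4) = -5 - 3 = -8)
sqrt(21 + (5 + 2)**2)*(Y - 106) = sqrt(21 + (5 + 2)**2)*(-8 - 106) = sqrt(21 + 7**2)*(-114) = sqrt(21 + 49)*(-114) = sqrt(70)*(-114) = -114*sqrt(70)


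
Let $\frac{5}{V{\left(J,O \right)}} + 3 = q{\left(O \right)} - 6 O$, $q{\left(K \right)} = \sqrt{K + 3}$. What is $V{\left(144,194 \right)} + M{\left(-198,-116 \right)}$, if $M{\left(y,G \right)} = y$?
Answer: $- \frac{269620851}{1361692} - \frac{5 \sqrt{197}}{1361692} \approx -198.0$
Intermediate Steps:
$q{\left(K \right)} = \sqrt{3 + K}$
$V{\left(J,O \right)} = \frac{5}{-3 + \sqrt{3 + O} - 6 O}$ ($V{\left(J,O \right)} = \frac{5}{-3 - \left(- \sqrt{3 + O} + 6 O\right)} = \frac{5}{-3 + \sqrt{3 + O} - 6 O}$)
$V{\left(144,194 \right)} + M{\left(-198,-116 \right)} = - \frac{5}{3 - \sqrt{3 + 194} + 6 \cdot 194} - 198 = - \frac{5}{3 - \sqrt{197} + 1164} - 198 = - \frac{5}{1167 - \sqrt{197}} - 198 = -198 - \frac{5}{1167 - \sqrt{197}}$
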